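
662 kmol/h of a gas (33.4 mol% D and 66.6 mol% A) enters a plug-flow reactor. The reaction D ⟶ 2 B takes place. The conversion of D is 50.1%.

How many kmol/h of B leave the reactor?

D reacted = 0.501 × 221.1 = 110.8 kmol/h; ν_D = −1, so ξ = 110.8/1 = 110.8 kmol/h.
Outlet amounts (n = n₀ + ν ξ):
  D: 221.1 − 1(110.8) = 110.3
  B: 0 + 2(110.8) = 221.6
  A: 440.9 (inert)

222 kmol/h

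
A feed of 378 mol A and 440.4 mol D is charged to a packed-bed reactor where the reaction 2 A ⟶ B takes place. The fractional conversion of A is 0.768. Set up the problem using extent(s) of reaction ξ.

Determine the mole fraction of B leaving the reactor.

0.216

A reacted = 0.768 × 378 = 290.3 mol; ν_A = −2, so ξ = 290.3/2 = 145.2 mol.
Outlet amounts (n = n₀ + ν ξ):
  A: 378 − 2(145.2) = 87.7
  B: 0 + 1(145.2) = 145.2
  D: 440.4 (inert)
Total out = 673.2 mol; y_B = 145.2 / 673.2 = 0.2156.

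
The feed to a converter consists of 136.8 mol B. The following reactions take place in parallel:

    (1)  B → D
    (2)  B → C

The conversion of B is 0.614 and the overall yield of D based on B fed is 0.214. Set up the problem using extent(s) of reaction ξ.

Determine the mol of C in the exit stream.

54.7 mol

Yield of D: 1ξ₁ / 136.8 = 0.214 → ξ₁ = 29.28 mol.
Conversion of B: 1ξ₁ + 1ξ₂ = 0.614 × 136.8 = 84 → ξ₂ = 54.72 mol.
Outlet amounts (n = n₀ + Σ ν·ξ):
  B: 136.8 − 1(29.28) − 1(54.72) = 52.8
  D: 0 + 1(29.28) = 29.28
  C: 0 + 1(54.72) = 54.72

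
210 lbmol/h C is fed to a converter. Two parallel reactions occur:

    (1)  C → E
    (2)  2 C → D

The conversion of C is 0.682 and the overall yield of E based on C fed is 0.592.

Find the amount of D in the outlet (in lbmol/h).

9.45 lbmol/h

Yield of E: 1ξ₁ / 210 = 0.592 → ξ₁ = 124.3 lbmol/h.
Conversion of C: 1ξ₁ + 2ξ₂ = 0.682 × 210 = 143.2 → ξ₂ = 9.45 lbmol/h.
Outlet amounts (n = n₀ + Σ ν·ξ):
  C: 210 − 1(124.3) − 2(9.45) = 66.78
  E: 0 + 1(124.3) = 124.3
  D: 0 + 1(9.45) = 9.45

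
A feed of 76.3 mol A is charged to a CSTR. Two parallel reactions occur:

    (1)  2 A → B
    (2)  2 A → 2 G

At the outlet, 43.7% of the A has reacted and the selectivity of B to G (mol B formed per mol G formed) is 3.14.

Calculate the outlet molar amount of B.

Conversion of A: A consumed = 0.437 × 76.3 = 33.34 mol = 2ξ₁ + 2ξ₂.
Selectivity: 1ξ₁ / (2ξ₂) = 3.14 → ξ₁ = 6.28 ξ₂.
Substitute: (2·6.28 + 2) ξ₂ = 33.34 → ξ₂ = 2.29 mol, ξ₁ = 14.38 mol.
Outlet amounts (n = n₀ + Σ ν·ξ):
  A: 76.3 − 2(14.38) − 2(2.29) = 42.96
  B: 0 + 1(14.38) = 14.38
  G: 0 + 2(2.29) = 4.58

14.4 mol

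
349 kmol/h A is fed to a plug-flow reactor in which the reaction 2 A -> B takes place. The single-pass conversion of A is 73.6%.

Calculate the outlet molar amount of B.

128 kmol/h

A reacted = 0.736 × 349 = 256.9 kmol/h; ν_A = −2, so ξ = 256.9/2 = 128.4 kmol/h.
Outlet amounts (n = n₀ + ν ξ):
  A: 349 − 2(128.4) = 92.14
  B: 0 + 1(128.4) = 128.4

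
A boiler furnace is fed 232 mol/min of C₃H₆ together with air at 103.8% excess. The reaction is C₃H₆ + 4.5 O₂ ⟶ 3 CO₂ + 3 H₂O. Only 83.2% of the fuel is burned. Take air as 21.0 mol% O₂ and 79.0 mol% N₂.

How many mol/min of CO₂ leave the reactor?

Stoichiometric O₂ = 4.5 × 232 = 1044 mol/min; O₂ fed = 1044 × 2.038 = 2128 mol/min.
N₂ fed = 2128 × 79/21 = 8004 mol/min.
Fuel reacted = 0.832 × 232 → ξ = 193 mol/min.
Outlet (n = n₀ + ν ξ):
  C₃H₆: 232 − 1(193) = 38.98
  O₂: 2128 − 4.5(193) = 1259
  N₂: 8004 (inert)
  CO₂: 0 + 3(193) = 579.1
  H₂O: 0 + 3(193) = 579.1

579 mol/min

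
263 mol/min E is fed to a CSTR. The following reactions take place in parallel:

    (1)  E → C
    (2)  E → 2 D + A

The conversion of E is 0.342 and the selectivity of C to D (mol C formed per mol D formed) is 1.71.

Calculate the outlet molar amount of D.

40.7 mol/min

Conversion of E: E consumed = 0.342 × 263 = 89.95 mol/min = 1ξ₁ + 1ξ₂.
Selectivity: 1ξ₁ / (2ξ₂) = 1.71 → ξ₁ = 3.42 ξ₂.
Substitute: (1·3.42 + 1) ξ₂ = 89.95 → ξ₂ = 20.35 mol/min, ξ₁ = 69.6 mol/min.
Outlet amounts (n = n₀ + Σ ν·ξ):
  E: 263 − 1(69.6) − 1(20.35) = 173.1
  C: 0 + 1(69.6) = 69.6
  D: 0 + 2(20.35) = 40.7
  A: 0 + 1(20.35) = 20.35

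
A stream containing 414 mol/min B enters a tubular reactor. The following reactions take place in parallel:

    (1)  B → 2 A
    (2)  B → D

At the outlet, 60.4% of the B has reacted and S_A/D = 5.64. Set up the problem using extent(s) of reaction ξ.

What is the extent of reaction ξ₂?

Conversion of B: B consumed = 0.604 × 414 = 250.1 mol/min = 1ξ₁ + 1ξ₂.
Selectivity: 2ξ₁ / (1ξ₂) = 5.64 → ξ₁ = 2.82 ξ₂.
Substitute: (1·2.82 + 1) ξ₂ = 250.1 → ξ₂ = 65.46 mol/min, ξ₁ = 184.6 mol/min.
Outlet amounts (n = n₀ + Σ ν·ξ):
  B: 414 − 1(184.6) − 1(65.46) = 163.9
  A: 0 + 2(184.6) = 369.2
  D: 0 + 1(65.46) = 65.46

ξ₂ = 65.5 mol/min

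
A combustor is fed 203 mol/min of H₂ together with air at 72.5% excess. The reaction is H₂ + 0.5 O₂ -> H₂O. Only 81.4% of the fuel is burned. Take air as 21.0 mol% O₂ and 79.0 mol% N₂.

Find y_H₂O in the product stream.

0.173

Stoichiometric O₂ = 0.5 × 203 = 101.5 mol/min; O₂ fed = 101.5 × 1.725 = 175.1 mol/min.
N₂ fed = 175.1 × 79/21 = 658.7 mol/min.
Fuel reacted = 0.814 × 203 → ξ = 165.2 mol/min.
Outlet (n = n₀ + ν ξ):
  H₂: 203 − 1(165.2) = 37.76
  O₂: 175.1 − 0.5(165.2) = 92.47
  N₂: 658.7 (inert)
  H₂O: 0 + 1(165.2) = 165.2
Total out = 954.1 mol/min; y_H₂O = 165.2 / 954.1 = 0.1732.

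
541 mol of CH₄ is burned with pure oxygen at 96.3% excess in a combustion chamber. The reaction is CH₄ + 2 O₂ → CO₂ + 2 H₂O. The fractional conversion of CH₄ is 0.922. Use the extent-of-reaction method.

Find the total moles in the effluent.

2660 mol

Stoichiometric O₂ = 2 × 541 = 1082 mol; O₂ fed = 1082 × 1.963 = 2124 mol.
Fuel reacted = 0.922 × 541 → ξ = 498.8 mol.
Outlet (n = n₀ + ν ξ):
  CH₄: 541 − 1(498.8) = 42.2
  O₂: 2124 − 2(498.8) = 1126
  CO₂: 0 + 1(498.8) = 498.8
  H₂O: 0 + 2(498.8) = 997.6
Total out = 42.2 + 1126 + 498.8 + 997.6 = 2665 mol.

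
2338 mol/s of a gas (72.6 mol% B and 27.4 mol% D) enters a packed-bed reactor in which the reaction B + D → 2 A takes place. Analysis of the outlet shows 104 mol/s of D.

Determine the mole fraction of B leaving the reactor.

0.496

For D: n = n₀ − 1ξ → 104 = 640.6 − 1ξ, giving ξ = 536.6 mol/s.
Outlet amounts (n = n₀ + ν ξ):
  B: 1697 − 1(536.6) = 1161
  D: 640.6 − 1(536.6) = 104
  A: 0 + 2(536.6) = 1073
Total out = 2338 mol/s; y_B = 1161 / 2338 = 0.4965.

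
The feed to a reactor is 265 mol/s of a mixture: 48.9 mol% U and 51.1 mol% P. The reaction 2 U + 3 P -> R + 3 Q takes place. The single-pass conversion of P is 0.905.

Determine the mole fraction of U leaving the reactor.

0.214

P reacted = 0.905 × 135.4 = 122.6 mol/s; ν_P = −3, so ξ = 122.6/3 = 40.85 mol/s.
Outlet amounts (n = n₀ + ν ξ):
  U: 129.6 − 2(40.85) = 47.88
  P: 135.4 − 3(40.85) = 12.86
  R: 0 + 1(40.85) = 40.85
  Q: 0 + 3(40.85) = 122.6
Total out = 224.1 mol/s; y_U = 47.88 / 224.1 = 0.2136.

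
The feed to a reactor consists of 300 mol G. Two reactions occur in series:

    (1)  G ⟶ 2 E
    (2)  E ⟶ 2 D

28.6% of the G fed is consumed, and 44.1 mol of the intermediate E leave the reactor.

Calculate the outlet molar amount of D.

255 mol

Conversion of G: G consumed = 1ξ₁ = 0.286 × 300 → ξ₁ = 85.8 mol.
E balance: n_E = 0 + 2ξ₁ − 1ξ₂ = 44.1 → ξ₂ = (2·85.8 − 44.1)/1 = 127.5 mol.
Outlet amounts (n = n₀ + Σ ν·ξ):
  G: 300 − 1(85.8) = 214.2
  E: 0 + 2(85.8) − 1(127.5) = 44.1
  D: 0 + 2(127.5) = 255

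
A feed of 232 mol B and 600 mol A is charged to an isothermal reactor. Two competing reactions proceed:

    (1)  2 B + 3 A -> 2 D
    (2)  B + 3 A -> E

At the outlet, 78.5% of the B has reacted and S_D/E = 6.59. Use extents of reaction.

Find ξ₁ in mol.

Conversion of B: B consumed = 0.785 × 232 = 182.1 mol = 2ξ₁ + 1ξ₂.
Selectivity: 2ξ₁ / (1ξ₂) = 6.59 → ξ₁ = 3.295 ξ₂.
Substitute: (2·3.295 + 1) ξ₂ = 182.1 → ξ₂ = 23.99 mol, ξ₁ = 79.06 mol.
Outlet amounts (n = n₀ + Σ ν·ξ):
  B: 232 − 2(79.06) − 1(23.99) = 49.88
  A: 600 − 3(79.06) − 3(23.99) = 290.8
  D: 0 + 2(79.06) = 158.1
  E: 0 + 1(23.99) = 23.99

ξ₁ = 79.1 mol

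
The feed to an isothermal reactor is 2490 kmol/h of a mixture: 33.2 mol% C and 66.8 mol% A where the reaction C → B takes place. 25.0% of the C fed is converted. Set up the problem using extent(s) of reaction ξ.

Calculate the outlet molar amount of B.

207 kmol/h

C reacted = 0.25 × 826.7 = 206.7 kmol/h; ν_C = −1, so ξ = 206.7/1 = 206.7 kmol/h.
Outlet amounts (n = n₀ + ν ξ):
  C: 826.7 − 1(206.7) = 620
  B: 0 + 1(206.7) = 206.7
  A: 1663 (inert)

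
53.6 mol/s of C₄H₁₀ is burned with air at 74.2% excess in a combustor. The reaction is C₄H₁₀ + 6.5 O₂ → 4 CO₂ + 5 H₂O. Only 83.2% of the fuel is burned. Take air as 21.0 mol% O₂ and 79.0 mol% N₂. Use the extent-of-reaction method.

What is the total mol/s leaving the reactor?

Stoichiometric O₂ = 6.5 × 53.6 = 348.4 mol/s; O₂ fed = 348.4 × 1.742 = 606.9 mol/s.
N₂ fed = 606.9 × 79/21 = 2283 mol/s.
Fuel reacted = 0.832 × 53.6 → ξ = 44.6 mol/s.
Outlet (n = n₀ + ν ξ):
  C₄H₁₀: 53.6 − 1(44.6) = 9.005
  O₂: 606.9 − 6.5(44.6) = 317
  N₂: 2283 (inert)
  CO₂: 0 + 4(44.6) = 178.4
  H₂O: 0 + 5(44.6) = 223
Total out = 9.005 + 317 + 2283 + 178.4 + 223 = 3011 mol/s.

3010 mol/s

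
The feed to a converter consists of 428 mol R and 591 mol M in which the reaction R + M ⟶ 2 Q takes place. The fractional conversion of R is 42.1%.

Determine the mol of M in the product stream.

R reacted = 0.421 × 428 = 180.2 mol; ν_R = −1, so ξ = 180.2/1 = 180.2 mol.
Outlet amounts (n = n₀ + ν ξ):
  R: 428 − 1(180.2) = 247.8
  M: 591 − 1(180.2) = 410.8
  Q: 0 + 2(180.2) = 360.4

411 mol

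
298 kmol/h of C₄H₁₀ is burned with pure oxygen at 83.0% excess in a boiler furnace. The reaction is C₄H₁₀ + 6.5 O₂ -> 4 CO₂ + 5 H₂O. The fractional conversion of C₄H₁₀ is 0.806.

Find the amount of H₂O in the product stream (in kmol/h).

1200 kmol/h

Stoichiometric O₂ = 6.5 × 298 = 1937 kmol/h; O₂ fed = 1937 × 1.830 = 3545 kmol/h.
Fuel reacted = 0.806 × 298 → ξ = 240.2 kmol/h.
Outlet (n = n₀ + ν ξ):
  C₄H₁₀: 298 − 1(240.2) = 57.81
  O₂: 3545 − 6.5(240.2) = 1983
  CO₂: 0 + 4(240.2) = 960.8
  H₂O: 0 + 5(240.2) = 1201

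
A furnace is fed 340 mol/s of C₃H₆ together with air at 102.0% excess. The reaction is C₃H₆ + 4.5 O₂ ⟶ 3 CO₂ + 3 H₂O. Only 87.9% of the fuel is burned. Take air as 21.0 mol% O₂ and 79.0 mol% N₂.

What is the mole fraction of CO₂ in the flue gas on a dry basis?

0.0627

Stoichiometric O₂ = 4.5 × 340 = 1530 mol/s; O₂ fed = 1530 × 2.020 = 3091 mol/s.
N₂ fed = 3091 × 79/21 = 11630 mol/s.
Fuel reacted = 0.879 × 340 → ξ = 298.9 mol/s.
Outlet (n = n₀ + ν ξ):
  C₃H₆: 340 − 1(298.9) = 41.14
  O₂: 3091 − 4.5(298.9) = 1746
  N₂: 11630 (inert)
  CO₂: 0 + 3(298.9) = 896.6
  H₂O: 0 + 3(298.9) = 896.6
Dry total = 14310 mol/s; y_CO₂ (dry) = 896.6 / 14310 = 0.06265.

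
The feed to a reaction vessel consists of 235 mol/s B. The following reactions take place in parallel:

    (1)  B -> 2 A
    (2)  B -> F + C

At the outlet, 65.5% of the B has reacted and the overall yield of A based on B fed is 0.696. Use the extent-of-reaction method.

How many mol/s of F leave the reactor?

Yield of A: 2ξ₁ / 235 = 0.696 → ξ₁ = 81.78 mol/s.
Conversion of B: 1ξ₁ + 1ξ₂ = 0.655 × 235 = 153.9 → ξ₂ = 72.15 mol/s.
Outlet amounts (n = n₀ + Σ ν·ξ):
  B: 235 − 1(81.78) − 1(72.15) = 81.07
  A: 0 + 2(81.78) = 163.6
  F: 0 + 1(72.15) = 72.15
  C: 0 + 1(72.15) = 72.15

72.1 mol/s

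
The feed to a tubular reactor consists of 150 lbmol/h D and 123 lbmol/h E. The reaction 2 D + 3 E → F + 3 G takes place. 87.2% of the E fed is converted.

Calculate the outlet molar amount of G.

107 lbmol/h

E reacted = 0.872 × 123 = 107.3 lbmol/h; ν_E = −3, so ξ = 107.3/3 = 35.75 lbmol/h.
Outlet amounts (n = n₀ + ν ξ):
  D: 150 − 2(35.75) = 78.5
  E: 123 − 3(35.75) = 15.74
  F: 0 + 1(35.75) = 35.75
  G: 0 + 3(35.75) = 107.3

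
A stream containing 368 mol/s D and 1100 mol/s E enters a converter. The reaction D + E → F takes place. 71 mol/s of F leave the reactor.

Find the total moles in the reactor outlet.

1400 mol/s

For F: n = n₀ + 1ξ → 71 = 0 + 1ξ, giving ξ = 71 mol/s.
Outlet amounts (n = n₀ + ν ξ):
  D: 368 − 1(71) = 297
  E: 1100 − 1(71) = 1029
  F: 0 + 1(71) = 71
Total out = 297 + 1029 + 71 = 1397 mol/s.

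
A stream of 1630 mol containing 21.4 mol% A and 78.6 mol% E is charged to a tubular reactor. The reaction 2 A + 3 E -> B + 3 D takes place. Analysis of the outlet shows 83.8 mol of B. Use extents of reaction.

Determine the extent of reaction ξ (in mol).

For B: n = n₀ + 1ξ → 83.8 = 0 + 1ξ, giving ξ = 83.8 mol.
Outlet amounts (n = n₀ + ν ξ):
  A: 348.8 − 2(83.8) = 181.2
  E: 1281 − 3(83.8) = 1030
  B: 0 + 1(83.8) = 83.8
  D: 0 + 3(83.8) = 251.4

ξ = 83.8 mol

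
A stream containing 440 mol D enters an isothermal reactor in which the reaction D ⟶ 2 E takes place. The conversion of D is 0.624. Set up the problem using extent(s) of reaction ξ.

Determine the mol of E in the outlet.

549 mol

D reacted = 0.624 × 440 = 274.6 mol; ν_D = −1, so ξ = 274.6/1 = 274.6 mol.
Outlet amounts (n = n₀ + ν ξ):
  D: 440 − 1(274.6) = 165.4
  E: 0 + 2(274.6) = 549.1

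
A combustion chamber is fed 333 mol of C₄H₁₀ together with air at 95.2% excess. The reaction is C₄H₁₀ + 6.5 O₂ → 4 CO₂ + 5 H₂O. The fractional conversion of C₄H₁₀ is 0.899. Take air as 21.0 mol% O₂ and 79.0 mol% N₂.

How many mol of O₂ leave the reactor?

Stoichiometric O₂ = 6.5 × 333 = 2164 mol; O₂ fed = 2164 × 1.952 = 4225 mol.
N₂ fed = 4225 × 79/21 = 15890 mol.
Fuel reacted = 0.899 × 333 → ξ = 299.4 mol.
Outlet (n = n₀ + ν ξ):
  C₄H₁₀: 333 − 1(299.4) = 33.63
  O₂: 4225 − 6.5(299.4) = 2279
  N₂: 15890 (inert)
  CO₂: 0 + 4(299.4) = 1197
  H₂O: 0 + 5(299.4) = 1497

2280 mol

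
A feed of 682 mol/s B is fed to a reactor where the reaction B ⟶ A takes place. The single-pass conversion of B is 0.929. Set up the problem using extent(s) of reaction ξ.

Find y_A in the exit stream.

B reacted = 0.929 × 682 = 633.6 mol/s; ν_B = −1, so ξ = 633.6/1 = 633.6 mol/s.
Outlet amounts (n = n₀ + ν ξ):
  B: 682 − 1(633.6) = 48.42
  A: 0 + 1(633.6) = 633.6
Total out = 682 mol/s; y_A = 633.6 / 682 = 0.929.

0.929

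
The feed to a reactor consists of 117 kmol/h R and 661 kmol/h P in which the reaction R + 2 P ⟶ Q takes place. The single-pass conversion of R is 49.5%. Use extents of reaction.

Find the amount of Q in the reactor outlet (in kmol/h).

57.9 kmol/h

R reacted = 0.495 × 117 = 57.91 kmol/h; ν_R = −1, so ξ = 57.91/1 = 57.91 kmol/h.
Outlet amounts (n = n₀ + ν ξ):
  R: 117 − 1(57.91) = 59.09
  P: 661 − 2(57.91) = 545.2
  Q: 0 + 1(57.91) = 57.91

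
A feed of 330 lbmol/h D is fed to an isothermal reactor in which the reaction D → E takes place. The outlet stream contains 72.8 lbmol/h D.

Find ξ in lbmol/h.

ξ = 257 lbmol/h

For D: n = n₀ − 1ξ → 72.8 = 330 − 1ξ, giving ξ = 257.2 lbmol/h.
Outlet amounts (n = n₀ + ν ξ):
  D: 330 − 1(257.2) = 72.8
  E: 0 + 1(257.2) = 257.2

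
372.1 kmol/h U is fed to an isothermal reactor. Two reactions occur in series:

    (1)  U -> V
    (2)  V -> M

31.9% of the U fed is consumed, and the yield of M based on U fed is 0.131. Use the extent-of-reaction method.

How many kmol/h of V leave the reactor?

70 kmol/h

Conversion of U: U consumed = 1ξ₁ = 0.319 × 372.1 → ξ₁ = 118.7 kmol/h.
Yield of M: 1ξ₂ / 372.1 = 0.131 → ξ₂ = 48.75 kmol/h.
Outlet amounts (n = n₀ + Σ ν·ξ):
  U: 372.1 − 1(118.7) = 253.4
  V: 0 + 1(118.7) − 1(48.75) = 69.95
  M: 0 + 1(48.75) = 48.75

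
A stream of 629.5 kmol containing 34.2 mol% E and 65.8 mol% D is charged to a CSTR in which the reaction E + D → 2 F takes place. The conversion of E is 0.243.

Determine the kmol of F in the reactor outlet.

E reacted = 0.243 × 215.3 = 52.32 kmol; ν_E = −1, so ξ = 52.32/1 = 52.32 kmol.
Outlet amounts (n = n₀ + ν ξ):
  E: 215.3 − 1(52.32) = 163
  D: 414.2 − 1(52.32) = 361.9
  F: 0 + 2(52.32) = 104.6

105 kmol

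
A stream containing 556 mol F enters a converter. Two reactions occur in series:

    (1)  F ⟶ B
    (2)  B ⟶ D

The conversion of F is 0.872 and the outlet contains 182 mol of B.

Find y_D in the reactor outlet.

0.545

Conversion of F: F consumed = 1ξ₁ = 0.872 × 556 → ξ₁ = 484.8 mol.
B balance: n_B = 0 + 1ξ₁ − 1ξ₂ = 182 → ξ₂ = (1·484.8 − 182)/1 = 302.8 mol.
Outlet amounts (n = n₀ + Σ ν·ξ):
  F: 556 − 1(484.8) = 71.17
  B: 0 + 1(484.8) − 1(302.8) = 182
  D: 0 + 1(302.8) = 302.8
Total out = 556 mol; y_D = 302.8 / 556 = 0.5447.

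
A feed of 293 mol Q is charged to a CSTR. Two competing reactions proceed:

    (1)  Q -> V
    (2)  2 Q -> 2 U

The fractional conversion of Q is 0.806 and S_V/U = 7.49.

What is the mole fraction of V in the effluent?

0.711

Conversion of Q: Q consumed = 0.806 × 293 = 236.2 mol = 1ξ₁ + 2ξ₂.
Selectivity: 1ξ₁ / (2ξ₂) = 7.49 → ξ₁ = 14.98 ξ₂.
Substitute: (1·14.98 + 2) ξ₂ = 236.2 → ξ₂ = 13.91 mol, ξ₁ = 208.3 mol.
Outlet amounts (n = n₀ + Σ ν·ξ):
  Q: 293 − 1(208.3) − 2(13.91) = 56.84
  V: 0 + 1(208.3) = 208.3
  U: 0 + 2(13.91) = 27.82
Total out = 293 mol; y_V = 208.3 / 293 = 0.7111.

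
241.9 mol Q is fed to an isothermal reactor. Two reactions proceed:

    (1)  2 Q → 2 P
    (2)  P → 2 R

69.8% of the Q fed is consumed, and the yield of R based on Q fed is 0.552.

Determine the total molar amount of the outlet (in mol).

309 mol

Conversion of Q: Q consumed = 2ξ₁ = 0.698 × 241.9 → ξ₁ = 84.42 mol.
Yield of R: 2ξ₂ / 241.9 = 0.552 → ξ₂ = 66.76 mol.
Outlet amounts (n = n₀ + Σ ν·ξ):
  Q: 241.9 − 2(84.42) = 73.05
  P: 0 + 2(84.42) − 1(66.76) = 102.1
  R: 0 + 2(66.76) = 133.5
Total out = 73.05 + 102.1 + 133.5 = 308.7 mol.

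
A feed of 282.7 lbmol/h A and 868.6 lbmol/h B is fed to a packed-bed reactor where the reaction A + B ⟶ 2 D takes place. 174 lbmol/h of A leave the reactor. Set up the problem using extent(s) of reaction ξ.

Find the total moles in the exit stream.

1150 lbmol/h

For A: n = n₀ − 1ξ → 174 = 282.7 − 1ξ, giving ξ = 108.7 lbmol/h.
Outlet amounts (n = n₀ + ν ξ):
  A: 282.7 − 1(108.7) = 174
  B: 868.6 − 1(108.7) = 759.9
  D: 0 + 2(108.7) = 217.4
Total out = 174 + 759.9 + 217.4 = 1151 lbmol/h.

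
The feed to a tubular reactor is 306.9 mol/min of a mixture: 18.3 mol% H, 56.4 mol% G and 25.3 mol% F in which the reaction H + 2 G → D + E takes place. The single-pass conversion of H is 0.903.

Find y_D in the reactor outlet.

H reacted = 0.903 × 56.16 = 50.71 mol/min; ν_H = −1, so ξ = 50.71/1 = 50.71 mol/min.
Outlet amounts (n = n₀ + ν ξ):
  H: 56.16 − 1(50.71) = 5.448
  G: 173.1 − 2(50.71) = 71.66
  D: 0 + 1(50.71) = 50.71
  E: 0 + 1(50.71) = 50.71
  F: 77.65 (inert)
Total out = 256.2 mol/min; y_D = 50.71 / 256.2 = 0.198.

0.198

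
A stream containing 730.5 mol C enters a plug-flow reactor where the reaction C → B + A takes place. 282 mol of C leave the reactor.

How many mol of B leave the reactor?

For C: n = n₀ − 1ξ → 282 = 730.5 − 1ξ, giving ξ = 448.5 mol.
Outlet amounts (n = n₀ + ν ξ):
  C: 730.5 − 1(448.5) = 282
  B: 0 + 1(448.5) = 448.5
  A: 0 + 1(448.5) = 448.5

448 mol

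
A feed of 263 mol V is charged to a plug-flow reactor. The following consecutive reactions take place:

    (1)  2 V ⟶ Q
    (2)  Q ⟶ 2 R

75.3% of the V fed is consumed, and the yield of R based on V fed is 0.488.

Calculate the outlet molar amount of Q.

Conversion of V: V consumed = 2ξ₁ = 0.753 × 263 → ξ₁ = 99.02 mol.
Yield of R: 2ξ₂ / 263 = 0.488 → ξ₂ = 64.17 mol.
Outlet amounts (n = n₀ + Σ ν·ξ):
  V: 263 − 2(99.02) = 64.96
  Q: 0 + 1(99.02) − 1(64.17) = 34.85
  R: 0 + 2(64.17) = 128.3

34.8 mol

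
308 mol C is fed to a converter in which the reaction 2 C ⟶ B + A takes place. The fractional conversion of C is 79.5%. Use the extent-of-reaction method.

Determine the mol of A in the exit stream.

122 mol

C reacted = 0.795 × 308 = 244.9 mol; ν_C = −2, so ξ = 244.9/2 = 122.4 mol.
Outlet amounts (n = n₀ + ν ξ):
  C: 308 − 2(122.4) = 63.14
  B: 0 + 1(122.4) = 122.4
  A: 0 + 1(122.4) = 122.4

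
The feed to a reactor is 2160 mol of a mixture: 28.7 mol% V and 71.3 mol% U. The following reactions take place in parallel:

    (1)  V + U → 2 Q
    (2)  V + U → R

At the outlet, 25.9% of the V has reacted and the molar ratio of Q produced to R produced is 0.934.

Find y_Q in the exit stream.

0.0499

Conversion of V: V consumed = 0.259 × 619.9 = 160.6 mol = 1ξ₁ + 1ξ₂.
Selectivity: 2ξ₁ / (1ξ₂) = 0.934 → ξ₁ = 0.467 ξ₂.
Substitute: (1·0.467 + 1) ξ₂ = 160.6 → ξ₂ = 109.4 mol, ξ₁ = 51.11 mol.
Outlet amounts (n = n₀ + Σ ν·ξ):
  V: 619.9 − 1(51.11) − 1(109.4) = 459.4
  U: 1540 − 1(51.11) − 1(109.4) = 1380
  Q: 0 + 2(51.11) = 102.2
  R: 0 + 1(109.4) = 109.4
Total out = 2051 mol; y_Q = 102.2 / 2051 = 0.04985.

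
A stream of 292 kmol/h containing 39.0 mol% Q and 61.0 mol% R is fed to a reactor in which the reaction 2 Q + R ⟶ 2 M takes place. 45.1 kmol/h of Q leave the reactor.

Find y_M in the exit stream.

For Q: n = n₀ − 2ξ → 45.1 = 113.9 − 2ξ, giving ξ = 34.39 kmol/h.
Outlet amounts (n = n₀ + ν ξ):
  Q: 113.9 − 2(34.39) = 45.1
  R: 178.1 − 1(34.39) = 143.7
  M: 0 + 2(34.39) = 68.78
Total out = 257.6 kmol/h; y_M = 68.78 / 257.6 = 0.267.

0.267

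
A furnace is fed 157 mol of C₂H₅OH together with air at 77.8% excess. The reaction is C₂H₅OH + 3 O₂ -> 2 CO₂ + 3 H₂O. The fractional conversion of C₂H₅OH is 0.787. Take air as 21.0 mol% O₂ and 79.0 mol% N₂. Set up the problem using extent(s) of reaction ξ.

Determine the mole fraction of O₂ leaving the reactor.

0.109

Stoichiometric O₂ = 3 × 157 = 471 mol; O₂ fed = 471 × 1.778 = 837.4 mol.
N₂ fed = 837.4 × 79/21 = 3150 mol.
Fuel reacted = 0.787 × 157 → ξ = 123.6 mol.
Outlet (n = n₀ + ν ξ):
  C₂H₅OH: 157 − 1(123.6) = 33.44
  O₂: 837.4 − 3(123.6) = 466.8
  N₂: 3150 (inert)
  CO₂: 0 + 2(123.6) = 247.1
  H₂O: 0 + 3(123.6) = 370.7
Total out = 4268 mol; y_O₂ = 466.8 / 4268 = 0.1094.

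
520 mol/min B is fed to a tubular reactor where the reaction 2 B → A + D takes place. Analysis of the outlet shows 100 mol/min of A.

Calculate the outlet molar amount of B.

320 mol/min

For A: n = n₀ + 1ξ → 100 = 0 + 1ξ, giving ξ = 100 mol/min.
Outlet amounts (n = n₀ + ν ξ):
  B: 520 − 2(100) = 320
  A: 0 + 1(100) = 100
  D: 0 + 1(100) = 100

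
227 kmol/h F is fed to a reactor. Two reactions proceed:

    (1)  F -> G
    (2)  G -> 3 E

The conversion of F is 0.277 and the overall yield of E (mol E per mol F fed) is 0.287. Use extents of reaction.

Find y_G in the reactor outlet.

Conversion of F: F consumed = 1ξ₁ = 0.277 × 227 → ξ₁ = 62.88 kmol/h.
Yield of E: 3ξ₂ / 227 = 0.287 → ξ₂ = 21.72 kmol/h.
Outlet amounts (n = n₀ + Σ ν·ξ):
  F: 227 − 1(62.88) = 164.1
  G: 0 + 1(62.88) − 1(21.72) = 41.16
  E: 0 + 3(21.72) = 65.15
Total out = 270.4 kmol/h; y_G = 41.16 / 270.4 = 0.1522.

0.152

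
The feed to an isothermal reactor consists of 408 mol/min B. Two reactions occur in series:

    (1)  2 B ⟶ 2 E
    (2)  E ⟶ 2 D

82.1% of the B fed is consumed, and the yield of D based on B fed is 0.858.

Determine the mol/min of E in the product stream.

160 mol/min

Conversion of B: B consumed = 2ξ₁ = 0.821 × 408 → ξ₁ = 167.5 mol/min.
Yield of D: 2ξ₂ / 408 = 0.858 → ξ₂ = 175 mol/min.
Outlet amounts (n = n₀ + Σ ν·ξ):
  B: 408 − 2(167.5) = 73.03
  E: 0 + 2(167.5) − 1(175) = 159.9
  D: 0 + 2(175) = 350.1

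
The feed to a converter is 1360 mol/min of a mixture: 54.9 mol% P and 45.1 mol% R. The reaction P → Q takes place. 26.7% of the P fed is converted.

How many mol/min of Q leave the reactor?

199 mol/min

P reacted = 0.267 × 746.6 = 199.4 mol/min; ν_P = −1, so ξ = 199.4/1 = 199.4 mol/min.
Outlet amounts (n = n₀ + ν ξ):
  P: 746.6 − 1(199.4) = 547.3
  Q: 0 + 1(199.4) = 199.4
  R: 613.4 (inert)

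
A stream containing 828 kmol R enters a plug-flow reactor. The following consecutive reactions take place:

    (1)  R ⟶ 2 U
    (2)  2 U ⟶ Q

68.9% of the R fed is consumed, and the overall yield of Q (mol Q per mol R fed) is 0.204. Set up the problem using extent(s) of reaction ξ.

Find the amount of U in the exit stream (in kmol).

803 kmol

Conversion of R: R consumed = 1ξ₁ = 0.689 × 828 → ξ₁ = 570.5 kmol.
Yield of Q: 1ξ₂ / 828 = 0.204 → ξ₂ = 168.9 kmol.
Outlet amounts (n = n₀ + Σ ν·ξ):
  R: 828 − 1(570.5) = 257.5
  U: 0 + 2(570.5) − 2(168.9) = 803.2
  Q: 0 + 1(168.9) = 168.9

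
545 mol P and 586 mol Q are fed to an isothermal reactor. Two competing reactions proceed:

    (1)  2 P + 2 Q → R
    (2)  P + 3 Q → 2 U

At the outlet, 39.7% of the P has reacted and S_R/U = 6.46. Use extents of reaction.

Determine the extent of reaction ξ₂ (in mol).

Conversion of P: P consumed = 0.397 × 545 = 216.4 mol = 2ξ₁ + 1ξ₂.
Selectivity: 1ξ₁ / (2ξ₂) = 6.46 → ξ₁ = 12.92 ξ₂.
Substitute: (2·12.92 + 1) ξ₂ = 216.4 → ξ₂ = 8.061 mol, ξ₁ = 104.2 mol.
Outlet amounts (n = n₀ + Σ ν·ξ):
  P: 545 − 2(104.2) − 1(8.061) = 328.6
  Q: 586 − 2(104.2) − 3(8.061) = 353.5
  R: 0 + 1(104.2) = 104.2
  U: 0 + 2(8.061) = 16.12

ξ₂ = 8.06 mol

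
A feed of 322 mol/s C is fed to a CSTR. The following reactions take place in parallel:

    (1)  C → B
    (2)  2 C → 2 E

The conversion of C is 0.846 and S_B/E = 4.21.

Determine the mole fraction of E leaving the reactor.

0.162

Conversion of C: C consumed = 0.846 × 322 = 272.4 mol/s = 1ξ₁ + 2ξ₂.
Selectivity: 1ξ₁ / (2ξ₂) = 4.21 → ξ₁ = 8.42 ξ₂.
Substitute: (1·8.42 + 2) ξ₂ = 272.4 → ξ₂ = 26.14 mol/s, ξ₁ = 220.1 mol/s.
Outlet amounts (n = n₀ + Σ ν·ξ):
  C: 322 − 1(220.1) − 2(26.14) = 49.59
  B: 0 + 1(220.1) = 220.1
  E: 0 + 2(26.14) = 52.29
Total out = 322 mol/s; y_E = 52.29 / 322 = 0.1624.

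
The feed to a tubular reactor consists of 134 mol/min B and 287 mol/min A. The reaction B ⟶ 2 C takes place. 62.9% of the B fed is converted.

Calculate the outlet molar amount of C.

B reacted = 0.629 × 134 = 84.29 mol/min; ν_B = −1, so ξ = 84.29/1 = 84.29 mol/min.
Outlet amounts (n = n₀ + ν ξ):
  B: 134 − 1(84.29) = 49.71
  C: 0 + 2(84.29) = 168.6
  A: 287 (inert)

169 mol/min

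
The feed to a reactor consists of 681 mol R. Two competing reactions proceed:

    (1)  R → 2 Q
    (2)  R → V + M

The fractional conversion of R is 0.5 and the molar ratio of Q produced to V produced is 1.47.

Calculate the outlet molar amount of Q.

Conversion of R: R consumed = 0.5 × 681 = 340.5 mol = 1ξ₁ + 1ξ₂.
Selectivity: 2ξ₁ / (1ξ₂) = 1.47 → ξ₁ = 0.735 ξ₂.
Substitute: (1·0.735 + 1) ξ₂ = 340.5 → ξ₂ = 196.3 mol, ξ₁ = 144.2 mol.
Outlet amounts (n = n₀ + Σ ν·ξ):
  R: 681 − 1(144.2) − 1(196.3) = 340.5
  Q: 0 + 2(144.2) = 288.5
  V: 0 + 1(196.3) = 196.3
  M: 0 + 1(196.3) = 196.3

288 mol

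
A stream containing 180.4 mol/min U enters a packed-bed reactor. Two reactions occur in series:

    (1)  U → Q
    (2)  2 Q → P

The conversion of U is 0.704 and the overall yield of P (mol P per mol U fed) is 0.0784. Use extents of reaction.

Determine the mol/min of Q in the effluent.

Conversion of U: U consumed = 1ξ₁ = 0.704 × 180.4 → ξ₁ = 127 mol/min.
Yield of P: 1ξ₂ / 180.4 = 0.0784 → ξ₂ = 14.14 mol/min.
Outlet amounts (n = n₀ + Σ ν·ξ):
  U: 180.4 − 1(127) = 53.4
  Q: 0 + 1(127) − 2(14.14) = 98.71
  P: 0 + 1(14.14) = 14.14

98.7 mol/min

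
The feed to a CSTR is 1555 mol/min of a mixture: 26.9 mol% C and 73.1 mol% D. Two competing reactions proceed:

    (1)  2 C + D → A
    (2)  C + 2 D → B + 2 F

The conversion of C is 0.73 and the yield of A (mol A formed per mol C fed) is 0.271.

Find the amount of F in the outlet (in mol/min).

157 mol/min

Yield of A: 1ξ₁ / 418.3 = 0.271 → ξ₁ = 113.4 mol/min.
Conversion of C: 2ξ₁ + 1ξ₂ = 0.73 × 418.3 = 305.4 → ξ₂ = 78.64 mol/min.
Outlet amounts (n = n₀ + Σ ν·ξ):
  C: 418.3 − 2(113.4) − 1(78.64) = 112.9
  D: 1137 − 1(113.4) − 2(78.64) = 866.1
  A: 0 + 1(113.4) = 113.4
  B: 0 + 1(78.64) = 78.64
  F: 0 + 2(78.64) = 157.3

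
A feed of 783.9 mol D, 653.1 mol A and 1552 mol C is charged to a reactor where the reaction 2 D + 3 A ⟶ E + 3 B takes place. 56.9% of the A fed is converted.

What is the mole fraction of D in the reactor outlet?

A reacted = 0.569 × 653.1 = 371.6 mol; ν_A = −3, so ξ = 371.6/3 = 123.9 mol.
Outlet amounts (n = n₀ + ν ξ):
  D: 783.9 − 2(123.9) = 536.2
  A: 653.1 − 3(123.9) = 281.5
  E: 0 + 1(123.9) = 123.9
  B: 0 + 3(123.9) = 371.6
  C: 1552 (inert)
Total out = 2865 mol; y_D = 536.2 / 2865 = 0.1871.

0.187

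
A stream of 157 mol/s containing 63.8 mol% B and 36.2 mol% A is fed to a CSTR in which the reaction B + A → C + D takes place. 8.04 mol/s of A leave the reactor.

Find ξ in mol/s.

For A: n = n₀ − 1ξ → 8.04 = 56.83 − 1ξ, giving ξ = 48.79 mol/s.
Outlet amounts (n = n₀ + ν ξ):
  B: 100.2 − 1(48.79) = 51.37
  A: 56.83 − 1(48.79) = 8.04
  C: 0 + 1(48.79) = 48.79
  D: 0 + 1(48.79) = 48.79

ξ = 48.8 mol/s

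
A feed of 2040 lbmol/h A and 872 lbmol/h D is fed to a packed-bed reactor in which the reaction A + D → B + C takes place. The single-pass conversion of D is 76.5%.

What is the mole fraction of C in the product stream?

D reacted = 0.765 × 872 = 667.1 lbmol/h; ν_D = −1, so ξ = 667.1/1 = 667.1 lbmol/h.
Outlet amounts (n = n₀ + ν ξ):
  A: 2040 − 1(667.1) = 1373
  D: 872 − 1(667.1) = 204.9
  B: 0 + 1(667.1) = 667.1
  C: 0 + 1(667.1) = 667.1
Total out = 2912 lbmol/h; y_C = 667.1 / 2912 = 0.2291.

0.229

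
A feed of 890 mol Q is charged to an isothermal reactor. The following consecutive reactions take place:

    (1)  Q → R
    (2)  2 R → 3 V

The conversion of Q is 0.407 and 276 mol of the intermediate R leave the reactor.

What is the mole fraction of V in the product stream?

Conversion of Q: Q consumed = 1ξ₁ = 0.407 × 890 → ξ₁ = 362.2 mol.
R balance: n_R = 0 + 1ξ₁ − 2ξ₂ = 276 → ξ₂ = (1·362.2 − 276)/2 = 43.11 mol.
Outlet amounts (n = n₀ + Σ ν·ξ):
  Q: 890 − 1(362.2) = 527.8
  R: 0 + 1(362.2) − 2(43.11) = 276
  V: 0 + 3(43.11) = 129.3
Total out = 933.1 mol; y_V = 129.3 / 933.1 = 0.1386.

0.139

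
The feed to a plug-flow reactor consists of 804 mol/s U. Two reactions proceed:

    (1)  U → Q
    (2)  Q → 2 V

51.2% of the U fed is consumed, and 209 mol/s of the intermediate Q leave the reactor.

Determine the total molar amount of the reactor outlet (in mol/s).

1010 mol/s

Conversion of U: U consumed = 1ξ₁ = 0.512 × 804 → ξ₁ = 411.6 mol/s.
Q balance: n_Q = 0 + 1ξ₁ − 1ξ₂ = 209 → ξ₂ = (1·411.6 − 209)/1 = 202.6 mol/s.
Outlet amounts (n = n₀ + Σ ν·ξ):
  U: 804 − 1(411.6) = 392.4
  Q: 0 + 1(411.6) − 1(202.6) = 209
  V: 0 + 2(202.6) = 405.3
Total out = 392.4 + 209 + 405.3 = 1007 mol/s.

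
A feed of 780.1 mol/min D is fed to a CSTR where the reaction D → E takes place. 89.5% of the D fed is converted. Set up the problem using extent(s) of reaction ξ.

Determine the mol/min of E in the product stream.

698 mol/min

D reacted = 0.895 × 780.1 = 698.2 mol/min; ν_D = −1, so ξ = 698.2/1 = 698.2 mol/min.
Outlet amounts (n = n₀ + ν ξ):
  D: 780.1 − 1(698.2) = 81.91
  E: 0 + 1(698.2) = 698.2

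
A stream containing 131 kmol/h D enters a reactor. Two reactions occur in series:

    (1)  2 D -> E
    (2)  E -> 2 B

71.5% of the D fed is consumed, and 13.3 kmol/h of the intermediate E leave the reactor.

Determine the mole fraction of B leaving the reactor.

0.57

Conversion of D: D consumed = 2ξ₁ = 0.715 × 131 → ξ₁ = 46.83 kmol/h.
E balance: n_E = 0 + 1ξ₁ − 1ξ₂ = 13.3 → ξ₂ = (1·46.83 − 13.3)/1 = 33.53 kmol/h.
Outlet amounts (n = n₀ + Σ ν·ξ):
  D: 131 − 2(46.83) = 37.34
  E: 0 + 1(46.83) − 1(33.53) = 13.3
  B: 0 + 2(33.53) = 67.06
Total out = 117.7 kmol/h; y_B = 67.06 / 117.7 = 0.5698.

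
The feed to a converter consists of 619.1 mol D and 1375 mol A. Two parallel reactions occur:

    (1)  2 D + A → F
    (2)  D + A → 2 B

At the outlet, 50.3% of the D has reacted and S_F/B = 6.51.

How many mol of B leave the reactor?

Conversion of D: D consumed = 0.503 × 619.1 = 311.4 mol = 2ξ₁ + 1ξ₂.
Selectivity: 1ξ₁ / (2ξ₂) = 6.51 → ξ₁ = 13.02 ξ₂.
Substitute: (2·13.02 + 1) ξ₂ = 311.4 → ξ₂ = 11.52 mol, ξ₁ = 149.9 mol.
Outlet amounts (n = n₀ + Σ ν·ξ):
  D: 619.1 − 2(149.9) − 1(11.52) = 307.7
  A: 1375 − 1(149.9) − 1(11.52) = 1214
  F: 0 + 1(149.9) = 149.9
  B: 0 + 2(11.52) = 23.03

23 mol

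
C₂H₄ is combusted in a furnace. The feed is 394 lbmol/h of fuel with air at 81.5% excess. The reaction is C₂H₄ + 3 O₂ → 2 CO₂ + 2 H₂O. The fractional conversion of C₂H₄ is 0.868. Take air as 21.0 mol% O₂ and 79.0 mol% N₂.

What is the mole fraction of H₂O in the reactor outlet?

0.0645

Stoichiometric O₂ = 3 × 394 = 1182 lbmol/h; O₂ fed = 1182 × 1.815 = 2145 lbmol/h.
N₂ fed = 2145 × 79/21 = 8071 lbmol/h.
Fuel reacted = 0.868 × 394 → ξ = 342 lbmol/h.
Outlet (n = n₀ + ν ξ):
  C₂H₄: 394 − 1(342) = 52.01
  O₂: 2145 − 3(342) = 1119
  N₂: 8071 (inert)
  CO₂: 0 + 2(342) = 684
  H₂O: 0 + 2(342) = 684
Total out = 10610 lbmol/h; y_H₂O = 684 / 10610 = 0.06447.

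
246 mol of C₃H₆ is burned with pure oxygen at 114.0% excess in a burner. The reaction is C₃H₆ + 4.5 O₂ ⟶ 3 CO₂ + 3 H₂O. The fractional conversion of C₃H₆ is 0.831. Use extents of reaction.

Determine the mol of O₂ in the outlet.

1450 mol

Stoichiometric O₂ = 4.5 × 246 = 1107 mol; O₂ fed = 1107 × 2.140 = 2369 mol.
Fuel reacted = 0.831 × 246 → ξ = 204.4 mol.
Outlet (n = n₀ + ν ξ):
  C₃H₆: 246 − 1(204.4) = 41.57
  O₂: 2369 − 4.5(204.4) = 1449
  CO₂: 0 + 3(204.4) = 613.3
  H₂O: 0 + 3(204.4) = 613.3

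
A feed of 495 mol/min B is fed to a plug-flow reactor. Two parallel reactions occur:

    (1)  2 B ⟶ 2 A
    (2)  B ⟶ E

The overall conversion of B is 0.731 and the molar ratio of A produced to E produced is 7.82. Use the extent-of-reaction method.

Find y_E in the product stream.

0.0829

Conversion of B: B consumed = 0.731 × 495 = 361.8 mol/min = 2ξ₁ + 1ξ₂.
Selectivity: 2ξ₁ / (1ξ₂) = 7.82 → ξ₁ = 3.91 ξ₂.
Substitute: (2·3.91 + 1) ξ₂ = 361.8 → ξ₂ = 41.03 mol/min, ξ₁ = 160.4 mol/min.
Outlet amounts (n = n₀ + Σ ν·ξ):
  B: 495 − 2(160.4) − 1(41.03) = 133.2
  A: 0 + 2(160.4) = 320.8
  E: 0 + 1(41.03) = 41.03
Total out = 495 mol/min; y_E = 41.03 / 495 = 0.08288.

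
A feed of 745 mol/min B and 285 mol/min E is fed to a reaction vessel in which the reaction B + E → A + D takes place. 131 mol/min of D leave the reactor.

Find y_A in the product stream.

For D: n = n₀ + 1ξ → 131 = 0 + 1ξ, giving ξ = 131 mol/min.
Outlet amounts (n = n₀ + ν ξ):
  B: 745 − 1(131) = 614
  E: 285 − 1(131) = 154
  A: 0 + 1(131) = 131
  D: 0 + 1(131) = 131
Total out = 1030 mol/min; y_A = 131 / 1030 = 0.1272.

0.127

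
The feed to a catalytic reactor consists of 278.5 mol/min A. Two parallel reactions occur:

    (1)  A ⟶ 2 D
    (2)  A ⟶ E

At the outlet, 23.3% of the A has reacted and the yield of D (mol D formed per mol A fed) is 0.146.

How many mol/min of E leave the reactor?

Yield of D: 2ξ₁ / 278.5 = 0.146 → ξ₁ = 20.33 mol/min.
Conversion of A: 1ξ₁ + 1ξ₂ = 0.233 × 278.5 = 64.89 → ξ₂ = 44.56 mol/min.
Outlet amounts (n = n₀ + Σ ν·ξ):
  A: 278.5 − 1(20.33) − 1(44.56) = 213.6
  D: 0 + 2(20.33) = 40.66
  E: 0 + 1(44.56) = 44.56

44.6 mol/min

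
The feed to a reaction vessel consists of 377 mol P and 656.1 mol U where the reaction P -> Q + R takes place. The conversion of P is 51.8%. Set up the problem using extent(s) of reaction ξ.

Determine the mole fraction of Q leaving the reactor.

0.159

P reacted = 0.518 × 377 = 195.3 mol; ν_P = −1, so ξ = 195.3/1 = 195.3 mol.
Outlet amounts (n = n₀ + ν ξ):
  P: 377 − 1(195.3) = 181.7
  Q: 0 + 1(195.3) = 195.3
  R: 0 + 1(195.3) = 195.3
  U: 656.1 (inert)
Total out = 1228 mol; y_Q = 195.3 / 1228 = 0.159.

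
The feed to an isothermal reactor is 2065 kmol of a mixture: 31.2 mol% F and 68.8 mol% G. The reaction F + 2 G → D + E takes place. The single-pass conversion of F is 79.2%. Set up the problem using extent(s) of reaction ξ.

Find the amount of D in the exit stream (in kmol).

F reacted = 0.792 × 644.3 = 510.3 kmol; ν_F = −1, so ξ = 510.3/1 = 510.3 kmol.
Outlet amounts (n = n₀ + ν ξ):
  F: 644.3 − 1(510.3) = 134
  G: 1421 − 2(510.3) = 400.2
  D: 0 + 1(510.3) = 510.3
  E: 0 + 1(510.3) = 510.3

510 kmol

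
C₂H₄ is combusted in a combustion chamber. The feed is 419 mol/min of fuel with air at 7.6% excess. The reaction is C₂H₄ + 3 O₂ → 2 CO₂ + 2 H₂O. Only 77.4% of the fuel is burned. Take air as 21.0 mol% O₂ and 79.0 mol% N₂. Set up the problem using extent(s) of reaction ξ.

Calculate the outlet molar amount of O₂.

Stoichiometric O₂ = 3 × 419 = 1257 mol/min; O₂ fed = 1257 × 1.076 = 1353 mol/min.
N₂ fed = 1353 × 79/21 = 5088 mol/min.
Fuel reacted = 0.774 × 419 → ξ = 324.3 mol/min.
Outlet (n = n₀ + ν ξ):
  C₂H₄: 419 − 1(324.3) = 94.69
  O₂: 1353 − 3(324.3) = 379.6
  N₂: 5088 (inert)
  CO₂: 0 + 2(324.3) = 648.6
  H₂O: 0 + 2(324.3) = 648.6

380 mol/min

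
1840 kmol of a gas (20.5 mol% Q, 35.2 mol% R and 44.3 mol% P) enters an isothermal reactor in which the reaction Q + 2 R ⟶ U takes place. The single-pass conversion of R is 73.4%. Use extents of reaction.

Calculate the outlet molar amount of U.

238 kmol

R reacted = 0.734 × 647.7 = 475.4 kmol; ν_R = −2, so ξ = 475.4/2 = 237.7 kmol.
Outlet amounts (n = n₀ + ν ξ):
  Q: 377.2 − 1(237.7) = 139.5
  R: 647.7 − 2(237.7) = 172.3
  U: 0 + 1(237.7) = 237.7
  P: 815.1 (inert)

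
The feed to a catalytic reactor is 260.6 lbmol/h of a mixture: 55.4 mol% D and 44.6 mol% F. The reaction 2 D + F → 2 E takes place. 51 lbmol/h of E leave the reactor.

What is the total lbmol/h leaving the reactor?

For E: n = n₀ + 2ξ → 51 = 0 + 2ξ, giving ξ = 25.5 lbmol/h.
Outlet amounts (n = n₀ + ν ξ):
  D: 144.4 − 2(25.5) = 93.37
  F: 116.2 − 1(25.5) = 90.73
  E: 0 + 2(25.5) = 51
Total out = 93.37 + 90.73 + 51 = 235.1 lbmol/h.

235 lbmol/h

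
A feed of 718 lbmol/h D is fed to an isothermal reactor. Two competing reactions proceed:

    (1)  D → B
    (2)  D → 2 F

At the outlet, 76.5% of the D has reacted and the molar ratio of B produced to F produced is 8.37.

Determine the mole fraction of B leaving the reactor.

Conversion of D: D consumed = 0.765 × 718 = 549.3 lbmol/h = 1ξ₁ + 1ξ₂.
Selectivity: 1ξ₁ / (2ξ₂) = 8.37 → ξ₁ = 16.74 ξ₂.
Substitute: (1·16.74 + 1) ξ₂ = 549.3 → ξ₂ = 30.96 lbmol/h, ξ₁ = 518.3 lbmol/h.
Outlet amounts (n = n₀ + Σ ν·ξ):
  D: 718 − 1(518.3) − 1(30.96) = 168.7
  B: 0 + 1(518.3) = 518.3
  F: 0 + 2(30.96) = 61.92
Total out = 749 lbmol/h; y_B = 518.3 / 749 = 0.692.

0.692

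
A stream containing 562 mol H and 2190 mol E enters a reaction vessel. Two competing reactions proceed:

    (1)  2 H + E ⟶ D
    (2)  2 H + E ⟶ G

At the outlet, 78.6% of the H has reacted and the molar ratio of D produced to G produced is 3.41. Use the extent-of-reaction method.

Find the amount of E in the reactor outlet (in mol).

1970 mol

Conversion of H: H consumed = 0.786 × 562 = 441.7 mol = 2ξ₁ + 2ξ₂.
Selectivity: 1ξ₁ / (1ξ₂) = 3.41 → ξ₁ = 3.41 ξ₂.
Substitute: (2·3.41 + 2) ξ₂ = 441.7 → ξ₂ = 50.08 mol, ξ₁ = 170.8 mol.
Outlet amounts (n = n₀ + Σ ν·ξ):
  H: 562 − 2(170.8) − 2(50.08) = 120.3
  E: 2190 − 1(170.8) − 1(50.08) = 1969
  D: 0 + 1(170.8) = 170.8
  G: 0 + 1(50.08) = 50.08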